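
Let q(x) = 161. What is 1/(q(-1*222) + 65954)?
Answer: 1/66115 ≈ 1.5125e-5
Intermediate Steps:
1/(q(-1*222) + 65954) = 1/(161 + 65954) = 1/66115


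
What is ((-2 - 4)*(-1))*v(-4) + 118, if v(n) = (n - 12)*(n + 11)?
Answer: -554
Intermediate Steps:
v(n) = (-12 + n)*(11 + n)
((-2 - 4)*(-1))*v(-4) + 118 = ((-2 - 4)*(-1))*(-132 + (-4)² - 1*(-4)) + 118 = (-6*(-1))*(-132 + 16 + 4) + 118 = 6*(-112) + 118 = -672 + 118 = -554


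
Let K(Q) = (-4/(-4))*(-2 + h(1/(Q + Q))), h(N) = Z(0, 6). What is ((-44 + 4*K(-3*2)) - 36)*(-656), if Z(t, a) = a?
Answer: 41984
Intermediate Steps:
h(N) = 6
K(Q) = 4 (K(Q) = (-4/(-4))*(-2 + 6) = -4*(-¼)*4 = 1*4 = 4)
((-44 + 4*K(-3*2)) - 36)*(-656) = ((-44 + 4*4) - 36)*(-656) = ((-44 + 16) - 36)*(-656) = (-28 - 36)*(-656) = -64*(-656) = 41984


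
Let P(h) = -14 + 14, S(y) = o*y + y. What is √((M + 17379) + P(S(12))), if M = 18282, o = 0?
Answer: √35661 ≈ 188.84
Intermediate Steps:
S(y) = y (S(y) = 0*y + y = 0 + y = y)
P(h) = 0
√((M + 17379) + P(S(12))) = √((18282 + 17379) + 0) = √(35661 + 0) = √35661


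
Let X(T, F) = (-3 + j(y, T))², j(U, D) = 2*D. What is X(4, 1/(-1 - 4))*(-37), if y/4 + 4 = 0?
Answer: -925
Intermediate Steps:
y = -16 (y = -16 + 4*0 = -16 + 0 = -16)
X(T, F) = (-3 + 2*T)²
X(4, 1/(-1 - 4))*(-37) = (-3 + 2*4)²*(-37) = (-3 + 8)²*(-37) = 5²*(-37) = 25*(-37) = -925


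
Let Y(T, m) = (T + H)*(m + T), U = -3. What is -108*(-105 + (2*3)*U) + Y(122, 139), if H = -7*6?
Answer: 34164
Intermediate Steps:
H = -42
Y(T, m) = (-42 + T)*(T + m) (Y(T, m) = (T - 42)*(m + T) = (-42 + T)*(T + m))
-108*(-105 + (2*3)*U) + Y(122, 139) = -108*(-105 + (2*3)*(-3)) + (122**2 - 42*122 - 42*139 + 122*139) = -108*(-105 + 6*(-3)) + (14884 - 5124 - 5838 + 16958) = -108*(-105 - 18) + 20880 = -108*(-123) + 20880 = 13284 + 20880 = 34164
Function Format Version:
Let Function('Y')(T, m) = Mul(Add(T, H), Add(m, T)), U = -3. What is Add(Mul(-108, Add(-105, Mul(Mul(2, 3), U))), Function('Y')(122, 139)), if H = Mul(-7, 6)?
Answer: 34164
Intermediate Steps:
H = -42
Function('Y')(T, m) = Mul(Add(-42, T), Add(T, m)) (Function('Y')(T, m) = Mul(Add(T, -42), Add(m, T)) = Mul(Add(-42, T), Add(T, m)))
Add(Mul(-108, Add(-105, Mul(Mul(2, 3), U))), Function('Y')(122, 139)) = Add(Mul(-108, Add(-105, Mul(Mul(2, 3), -3))), Add(Pow(122, 2), Mul(-42, 122), Mul(-42, 139), Mul(122, 139))) = Add(Mul(-108, Add(-105, Mul(6, -3))), Add(14884, -5124, -5838, 16958)) = Add(Mul(-108, Add(-105, -18)), 20880) = Add(Mul(-108, -123), 20880) = Add(13284, 20880) = 34164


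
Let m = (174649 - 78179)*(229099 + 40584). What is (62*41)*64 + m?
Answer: 26016481698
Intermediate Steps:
m = 26016319010 (m = 96470*269683 = 26016319010)
(62*41)*64 + m = (62*41)*64 + 26016319010 = 2542*64 + 26016319010 = 162688 + 26016319010 = 26016481698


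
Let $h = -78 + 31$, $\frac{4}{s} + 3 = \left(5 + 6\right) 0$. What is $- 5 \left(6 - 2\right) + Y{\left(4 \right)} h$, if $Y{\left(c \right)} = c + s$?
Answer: $- \frac{436}{3} \approx -145.33$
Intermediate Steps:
$s = - \frac{4}{3}$ ($s = \frac{4}{-3 + \left(5 + 6\right) 0} = \frac{4}{-3 + 11 \cdot 0} = \frac{4}{-3 + 0} = \frac{4}{-3} = 4 \left(- \frac{1}{3}\right) = - \frac{4}{3} \approx -1.3333$)
$h = -47$
$Y{\left(c \right)} = - \frac{4}{3} + c$ ($Y{\left(c \right)} = c - \frac{4}{3} = - \frac{4}{3} + c$)
$- 5 \left(6 - 2\right) + Y{\left(4 \right)} h = - 5 \left(6 - 2\right) + \left(- \frac{4}{3} + 4\right) \left(-47\right) = \left(-5\right) 4 + \frac{8}{3} \left(-47\right) = -20 - \frac{376}{3} = - \frac{436}{3}$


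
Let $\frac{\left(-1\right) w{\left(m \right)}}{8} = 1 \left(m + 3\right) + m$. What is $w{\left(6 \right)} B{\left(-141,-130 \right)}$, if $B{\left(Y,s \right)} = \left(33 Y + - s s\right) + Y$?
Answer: $2603280$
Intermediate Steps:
$B{\left(Y,s \right)} = - s^{2} + 34 Y$ ($B{\left(Y,s \right)} = \left(33 Y - s^{2}\right) + Y = \left(- s^{2} + 33 Y\right) + Y = - s^{2} + 34 Y$)
$w{\left(m \right)} = -24 - 16 m$ ($w{\left(m \right)} = - 8 \left(1 \left(m + 3\right) + m\right) = - 8 \left(1 \left(3 + m\right) + m\right) = - 8 \left(\left(3 + m\right) + m\right) = - 8 \left(3 + 2 m\right) = -24 - 16 m$)
$w{\left(6 \right)} B{\left(-141,-130 \right)} = \left(-24 - 96\right) \left(- \left(-130\right)^{2} + 34 \left(-141\right)\right) = \left(-24 - 96\right) \left(\left(-1\right) 16900 - 4794\right) = - 120 \left(-16900 - 4794\right) = \left(-120\right) \left(-21694\right) = 2603280$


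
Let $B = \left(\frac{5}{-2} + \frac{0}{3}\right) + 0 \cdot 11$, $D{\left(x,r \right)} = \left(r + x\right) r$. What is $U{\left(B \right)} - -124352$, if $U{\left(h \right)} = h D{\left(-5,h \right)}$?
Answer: $\frac{994441}{8} \approx 1.2431 \cdot 10^{5}$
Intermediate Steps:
$D{\left(x,r \right)} = r \left(r + x\right)$
$B = - \frac{5}{2}$ ($B = \left(5 \left(- \frac{1}{2}\right) + 0 \cdot \frac{1}{3}\right) + 0 = \left(- \frac{5}{2} + 0\right) + 0 = - \frac{5}{2} + 0 = - \frac{5}{2} \approx -2.5$)
$U{\left(h \right)} = h^{2} \left(-5 + h\right)$ ($U{\left(h \right)} = h h \left(h - 5\right) = h h \left(-5 + h\right) = h^{2} \left(-5 + h\right)$)
$U{\left(B \right)} - -124352 = \left(- \frac{5}{2}\right)^{2} \left(-5 - \frac{5}{2}\right) - -124352 = \frac{25}{4} \left(- \frac{15}{2}\right) + 124352 = - \frac{375}{8} + 124352 = \frac{994441}{8}$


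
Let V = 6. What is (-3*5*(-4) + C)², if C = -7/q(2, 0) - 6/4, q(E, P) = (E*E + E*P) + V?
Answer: 83521/25 ≈ 3340.8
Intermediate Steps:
q(E, P) = 6 + E² + E*P (q(E, P) = (E*E + E*P) + 6 = (E² + E*P) + 6 = 6 + E² + E*P)
C = -11/5 (C = -7/(6 + 2² + 2*0) - 6/4 = -7/(6 + 4 + 0) - 6*¼ = -7/10 - 3/2 = -11/5 ≈ -2.2000)
(-3*5*(-4) + C)² = (-3*5*(-4) - 11/5)² = (-15*(-4) - 11/5)² = (60 - 11/5)² = (289/5)² = 83521/25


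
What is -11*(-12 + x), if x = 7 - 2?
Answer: 77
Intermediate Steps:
x = 5
-11*(-12 + x) = -11*(-12 + 5) = -11*(-7) = 77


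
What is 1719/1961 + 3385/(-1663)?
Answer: -3779288/3261143 ≈ -1.1589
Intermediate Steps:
1719/1961 + 3385/(-1663) = 1719*(1/1961) + 3385*(-1/1663) = 1719/1961 - 3385/1663 = -3779288/3261143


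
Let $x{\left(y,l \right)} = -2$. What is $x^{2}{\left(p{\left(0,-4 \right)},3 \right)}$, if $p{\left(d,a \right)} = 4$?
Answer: $4$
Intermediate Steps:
$x^{2}{\left(p{\left(0,-4 \right)},3 \right)} = \left(-2\right)^{2} = 4$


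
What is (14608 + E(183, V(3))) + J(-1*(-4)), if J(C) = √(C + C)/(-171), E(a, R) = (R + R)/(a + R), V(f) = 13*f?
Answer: 540509/37 - 2*√2/171 ≈ 14608.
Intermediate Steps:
E(a, R) = 2*R/(R + a) (E(a, R) = (2*R)/(R + a) = 2*R/(R + a))
J(C) = -√2*√C/171 (J(C) = √(2*C)*(-1/171) = (√2*√C)*(-1/171) = -√2*√C/171)
(14608 + E(183, V(3))) + J(-1*(-4)) = (14608 + 2*(13*3)/(13*3 + 183)) - √2*√(-1*(-4))/171 = (14608 + 2*39/(39 + 183)) - √2*√4/171 = (14608 + 2*39/222) - 1/171*√2*2 = (14608 + 2*39*(1/222)) - 2*√2/171 = (14608 + 13/37) - 2*√2/171 = 540509/37 - 2*√2/171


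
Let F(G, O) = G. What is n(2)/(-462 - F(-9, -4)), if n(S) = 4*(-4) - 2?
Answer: 6/151 ≈ 0.039735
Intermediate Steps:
n(S) = -18 (n(S) = -16 - 2 = -18)
n(2)/(-462 - F(-9, -4)) = -18/(-462 - 1*(-9)) = -18/(-462 + 9) = -18/(-453) = -18*(-1/453) = 6/151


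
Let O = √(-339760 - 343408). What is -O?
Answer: -4*I*√42698 ≈ -826.54*I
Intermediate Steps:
O = 4*I*√42698 (O = √(-683168) = 4*I*√42698 ≈ 826.54*I)
-O = -4*I*√42698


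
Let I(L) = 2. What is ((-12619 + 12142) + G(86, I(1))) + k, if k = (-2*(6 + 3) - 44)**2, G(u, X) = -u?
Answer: 3281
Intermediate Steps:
k = 3844 (k = (-2*9 - 44)**2 = (-18 - 44)**2 = (-62)**2 = 3844)
((-12619 + 12142) + G(86, I(1))) + k = ((-12619 + 12142) - 1*86) + 3844 = (-477 - 86) + 3844 = -563 + 3844 = 3281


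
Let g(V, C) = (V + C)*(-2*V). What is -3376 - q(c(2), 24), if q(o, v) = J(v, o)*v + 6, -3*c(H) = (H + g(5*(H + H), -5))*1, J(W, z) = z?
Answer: -8166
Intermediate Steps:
g(V, C) = -2*V*(C + V) (g(V, C) = (C + V)*(-2*V) = -2*V*(C + V))
c(H) = -H/3 + 20*H*(-5 + 10*H)/3 (c(H) = -(H - 2*5*(H + H)*(-5 + 5*(H + H)))/3 = -(H - 2*5*(2*H)*(-5 + 5*(2*H)))/3 = -(H - 2*10*H*(-5 + 10*H))/3 = -(H - 20*H*(-5 + 10*H))/3 = -H/3 + 20*H*(-5 + 10*H)/3)
q(o, v) = 6 + o*v (q(o, v) = o*v + 6 = 6 + o*v)
-3376 - q(c(2), 24) = -3376 - (6 + ((⅓)*2*(-101 + 200*2))*24) = -3376 - (6 + ((⅓)*2*(-101 + 400))*24) = -3376 - (6 + ((⅓)*2*299)*24) = -3376 - (6 + (598/3)*24) = -3376 - (6 + 4784) = -3376 - 1*4790 = -3376 - 4790 = -8166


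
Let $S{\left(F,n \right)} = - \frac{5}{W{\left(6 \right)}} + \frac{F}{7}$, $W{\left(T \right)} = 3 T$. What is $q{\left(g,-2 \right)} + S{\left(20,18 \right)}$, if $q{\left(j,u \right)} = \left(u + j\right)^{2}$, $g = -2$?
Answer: $\frac{2341}{126} \approx 18.579$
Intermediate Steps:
$q{\left(j,u \right)} = \left(j + u\right)^{2}$
$S{\left(F,n \right)} = - \frac{5}{18} + \frac{F}{7}$ ($S{\left(F,n \right)} = - \frac{5}{3 \cdot 6} + \frac{F}{7} = - \frac{5}{18} + F \frac{1}{7} = \left(-5\right) \frac{1}{18} + \frac{F}{7} = - \frac{5}{18} + \frac{F}{7}$)
$q{\left(g,-2 \right)} + S{\left(20,18 \right)} = \left(-2 - 2\right)^{2} + \left(- \frac{5}{18} + \frac{1}{7} \cdot 20\right) = \left(-4\right)^{2} + \left(- \frac{5}{18} + \frac{20}{7}\right) = 16 + \frac{325}{126} = \frac{2341}{126}$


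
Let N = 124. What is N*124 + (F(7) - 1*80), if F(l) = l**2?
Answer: 15345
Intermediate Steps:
N*124 + (F(7) - 1*80) = 124*124 + (7**2 - 1*80) = 15376 + (49 - 80) = 15376 - 31 = 15345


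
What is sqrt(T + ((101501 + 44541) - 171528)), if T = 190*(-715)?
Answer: 2*I*sqrt(40334) ≈ 401.67*I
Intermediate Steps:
T = -135850
sqrt(T + ((101501 + 44541) - 171528)) = sqrt(-135850 + ((101501 + 44541) - 171528)) = sqrt(-135850 + (146042 - 171528)) = sqrt(-135850 - 25486) = sqrt(-161336) = 2*I*sqrt(40334)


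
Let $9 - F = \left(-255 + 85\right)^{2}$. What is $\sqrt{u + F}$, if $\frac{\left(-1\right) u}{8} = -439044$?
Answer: $\sqrt{3483461} \approx 1866.4$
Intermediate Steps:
$u = 3512352$ ($u = \left(-8\right) \left(-439044\right) = 3512352$)
$F = -28891$ ($F = 9 - \left(-255 + 85\right)^{2} = 9 - \left(-170\right)^{2} = 9 - 28900 = -28891$)
$\sqrt{u + F} = \sqrt{3512352 - 28891} = \sqrt{3483461}$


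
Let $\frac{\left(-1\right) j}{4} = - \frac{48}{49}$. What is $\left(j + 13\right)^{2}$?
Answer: $\frac{687241}{2401} \approx 286.23$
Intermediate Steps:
$j = \frac{192}{49}$ ($j = - 4 \left(- \frac{48}{49}\right) = - 4 \left(\left(-48\right) \frac{1}{49}\right) = \left(-4\right) \left(- \frac{48}{49}\right) = \frac{192}{49} \approx 3.9184$)
$\left(j + 13\right)^{2} = \left(\frac{192}{49} + 13\right)^{2} = \left(\frac{829}{49}\right)^{2} = \frac{687241}{2401}$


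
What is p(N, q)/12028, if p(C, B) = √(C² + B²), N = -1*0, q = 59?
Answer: 59/12028 ≈ 0.0049052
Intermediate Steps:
N = 0
p(C, B) = √(B² + C²)
p(N, q)/12028 = √(59² + 0²)/12028 = √(3481 + 0)*(1/12028) = √3481*(1/12028) = 59*(1/12028) = 59/12028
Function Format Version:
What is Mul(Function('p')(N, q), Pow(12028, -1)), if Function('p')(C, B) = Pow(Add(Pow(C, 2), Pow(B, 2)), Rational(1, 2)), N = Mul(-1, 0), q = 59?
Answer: Rational(59, 12028) ≈ 0.0049052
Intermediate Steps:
N = 0
Function('p')(C, B) = Pow(Add(Pow(B, 2), Pow(C, 2)), Rational(1, 2))
Mul(Function('p')(N, q), Pow(12028, -1)) = Mul(Pow(Add(Pow(59, 2), Pow(0, 2)), Rational(1, 2)), Pow(12028, -1)) = Mul(Pow(Add(3481, 0), Rational(1, 2)), Rational(1, 12028)) = Mul(Pow(3481, Rational(1, 2)), Rational(1, 12028)) = Mul(59, Rational(1, 12028)) = Rational(59, 12028)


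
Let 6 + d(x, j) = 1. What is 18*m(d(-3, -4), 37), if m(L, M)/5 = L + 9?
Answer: 360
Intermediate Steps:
d(x, j) = -5 (d(x, j) = -6 + 1 = -5)
m(L, M) = 45 + 5*L (m(L, M) = 5*(L + 9) = 5*(9 + L) = 45 + 5*L)
18*m(d(-3, -4), 37) = 18*(45 + 5*(-5)) = 18*(45 - 25) = 18*20 = 360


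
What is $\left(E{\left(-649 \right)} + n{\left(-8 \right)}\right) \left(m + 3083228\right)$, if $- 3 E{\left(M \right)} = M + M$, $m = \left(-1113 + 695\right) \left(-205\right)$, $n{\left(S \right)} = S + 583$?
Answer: $3193213038$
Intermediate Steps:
$n{\left(S \right)} = 583 + S$
$m = 85690$ ($m = \left(-418\right) \left(-205\right) = 85690$)
$E{\left(M \right)} = - \frac{2 M}{3}$ ($E{\left(M \right)} = - \frac{M + M}{3} = - \frac{2 M}{3}$)
$\left(E{\left(-649 \right)} + n{\left(-8 \right)}\right) \left(m + 3083228\right) = \left(\left(- \frac{2}{3}\right) \left(-649\right) + \left(583 - 8\right)\right) \left(85690 + 3083228\right) = \left(\frac{1298}{3} + 575\right) 3168918 = \frac{3023}{3} \cdot 3168918 = 3193213038$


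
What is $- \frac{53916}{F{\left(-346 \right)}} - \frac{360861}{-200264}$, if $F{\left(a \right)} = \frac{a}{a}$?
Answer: $- \frac{10797072963}{200264} \approx -53914.0$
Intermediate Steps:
$F{\left(a \right)} = 1$
$- \frac{53916}{F{\left(-346 \right)}} - \frac{360861}{-200264} = - \frac{53916}{1} - \frac{360861}{-200264} = \left(-53916\right) 1 - - \frac{360861}{200264} = -53916 + \frac{360861}{200264} = - \frac{10797072963}{200264}$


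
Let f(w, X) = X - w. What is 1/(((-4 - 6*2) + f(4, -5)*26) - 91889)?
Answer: -1/92139 ≈ -1.0853e-5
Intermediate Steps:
1/(((-4 - 6*2) + f(4, -5)*26) - 91889) = 1/(((-4 - 6*2) + (-5 - 1*4)*26) - 91889) = 1/(((-4 - 12) + (-5 - 4)*26) - 91889) = 1/((-16 - 9*26) - 91889) = 1/((-16 - 234) - 91889) = 1/(-250 - 91889) = 1/(-92139) = -1/92139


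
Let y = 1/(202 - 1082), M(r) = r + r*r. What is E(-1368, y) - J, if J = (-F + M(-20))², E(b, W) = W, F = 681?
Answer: -79728881/880 ≈ -90601.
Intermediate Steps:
M(r) = r + r²
y = -1/880 (y = 1/(-880) = -1/880 ≈ -0.0011364)
J = 90601 (J = (-1*681 - 20*(1 - 20))² = (-681 - 20*(-19))² = (-681 + 380)² = (-301)² = 90601)
E(-1368, y) - J = -1/880 - 1*90601 = -1/880 - 90601 = -79728881/880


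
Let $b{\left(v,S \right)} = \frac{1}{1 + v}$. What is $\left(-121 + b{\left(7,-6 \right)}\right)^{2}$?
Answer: $\frac{935089}{64} \approx 14611.0$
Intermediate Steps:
$\left(-121 + b{\left(7,-6 \right)}\right)^{2} = \left(-121 + \frac{1}{1 + 7}\right)^{2} = \left(-121 + \frac{1}{8}\right)^{2} = \left(- \frac{967}{8}\right)^{2} = \frac{935089}{64}$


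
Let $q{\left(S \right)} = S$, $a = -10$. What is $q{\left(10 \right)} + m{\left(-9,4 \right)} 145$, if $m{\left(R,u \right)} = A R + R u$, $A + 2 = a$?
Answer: $10450$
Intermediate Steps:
$A = -12$ ($A = -2 - 10 = -12$)
$m{\left(R,u \right)} = - 12 R + R u$
$q{\left(10 \right)} + m{\left(-9,4 \right)} 145 = 10 + - 9 \left(-12 + 4\right) 145 = 10 + \left(-9\right) \left(-8\right) 145 = 10 + 72 \cdot 145 = 10 + 10440 = 10450$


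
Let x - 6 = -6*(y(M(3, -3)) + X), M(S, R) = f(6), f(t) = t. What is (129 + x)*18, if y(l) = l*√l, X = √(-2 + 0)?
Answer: 2430 - 648*√6 - 108*I*√2 ≈ 842.73 - 152.74*I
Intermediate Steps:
X = I*√2 (X = √(-2) = I*√2 ≈ 1.4142*I)
M(S, R) = 6
y(l) = l^(3/2)
x = 6 - 36*√6 - 6*I*√2 (x = 6 - 6*(6^(3/2) + I*√2) = 6 - 6*(6*√6 + I*√2) = 6 + (-36*√6 - 6*I*√2) = 6 - 36*√6 - 6*I*√2 ≈ -82.182 - 8.4853*I)
(129 + x)*18 = (129 + (6 - 36*√6 - 6*I*√2))*18 = (135 - 36*√6 - 6*I*√2)*18 = 2430 - 648*√6 - 108*I*√2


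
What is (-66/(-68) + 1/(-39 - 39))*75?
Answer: 15875/221 ≈ 71.833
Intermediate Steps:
(-66/(-68) + 1/(-39 - 39))*75 = (-66*(-1/68) + 1/(-78))*75 = (33/34 - 1/78)*75 = (635/663)*75 = 15875/221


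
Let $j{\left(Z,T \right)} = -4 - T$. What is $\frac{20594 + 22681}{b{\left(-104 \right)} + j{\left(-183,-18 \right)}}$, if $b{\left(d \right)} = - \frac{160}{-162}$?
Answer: $\frac{3505275}{1214} \approx 2887.4$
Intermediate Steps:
$b{\left(d \right)} = \frac{80}{81}$ ($b{\left(d \right)} = \left(-160\right) \left(- \frac{1}{162}\right) = \frac{80}{81}$)
$\frac{20594 + 22681}{b{\left(-104 \right)} + j{\left(-183,-18 \right)}} = \frac{20594 + 22681}{\frac{80}{81} - -14} = \frac{43275}{\frac{80}{81} + \left(-4 + 18\right)} = \frac{43275}{\frac{80}{81} + 14} = \frac{43275}{\frac{1214}{81}} = 43275 \cdot \frac{81}{1214} = \frac{3505275}{1214}$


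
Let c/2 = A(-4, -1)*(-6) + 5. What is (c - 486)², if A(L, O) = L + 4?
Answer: 226576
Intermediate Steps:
A(L, O) = 4 + L
c = 10 (c = 2*((4 - 4)*(-6) + 5) = 2*(0*(-6) + 5) = 2*(0 + 5) = 2*5 = 10)
(c - 486)² = (10 - 486)² = (-476)² = 226576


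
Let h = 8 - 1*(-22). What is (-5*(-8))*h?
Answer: 1200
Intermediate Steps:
h = 30 (h = 8 + 22 = 30)
(-5*(-8))*h = -5*(-8)*30 = 40*30 = 1200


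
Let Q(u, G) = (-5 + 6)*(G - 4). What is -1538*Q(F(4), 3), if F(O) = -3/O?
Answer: 1538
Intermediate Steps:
Q(u, G) = -4 + G (Q(u, G) = 1*(-4 + G) = -4 + G)
-1538*Q(F(4), 3) = -1538*(-4 + 3) = -1538*(-1) = 1538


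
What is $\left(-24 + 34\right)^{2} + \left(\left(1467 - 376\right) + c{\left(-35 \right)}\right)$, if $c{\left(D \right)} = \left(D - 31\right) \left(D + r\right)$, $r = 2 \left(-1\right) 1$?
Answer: $3633$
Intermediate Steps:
$r = -2$ ($r = \left(-2\right) 1 = -2$)
$c{\left(D \right)} = \left(-31 + D\right) \left(-2 + D\right)$ ($c{\left(D \right)} = \left(D - 31\right) \left(D - 2\right) = \left(-31 + D\right) \left(-2 + D\right)$)
$\left(-24 + 34\right)^{2} + \left(\left(1467 - 376\right) + c{\left(-35 \right)}\right) = \left(-24 + 34\right)^{2} + \left(\left(1467 - 376\right) + \left(62 + \left(-35\right)^{2} - -1155\right)\right) = 10^{2} + \left(1091 + \left(62 + 1225 + 1155\right)\right) = 100 + \left(1091 + 2442\right) = 100 + 3533 = 3633$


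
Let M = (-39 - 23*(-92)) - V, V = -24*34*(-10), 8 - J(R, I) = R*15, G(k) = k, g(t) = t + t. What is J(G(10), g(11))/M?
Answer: 142/6083 ≈ 0.023344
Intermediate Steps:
g(t) = 2*t
J(R, I) = 8 - 15*R (J(R, I) = 8 - R*15 = 8 - 15*R)
V = 8160 (V = -816*(-10) = 8160)
M = -6083 (M = (-39 - 23*(-92)) - 1*8160 = (-39 + 2116) - 8160 = 2077 - 8160 = -6083)
J(G(10), g(11))/M = (8 - 15*10)/(-6083) = (8 - 150)*(-1/6083) = -142*(-1/6083) = 142/6083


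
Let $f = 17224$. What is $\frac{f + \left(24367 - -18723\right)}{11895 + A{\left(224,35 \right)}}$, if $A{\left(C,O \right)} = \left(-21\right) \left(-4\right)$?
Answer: $\frac{60314}{11979} \approx 5.035$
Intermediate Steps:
$A{\left(C,O \right)} = 84$
$\frac{f + \left(24367 - -18723\right)}{11895 + A{\left(224,35 \right)}} = \frac{17224 + \left(24367 - -18723\right)}{11895 + 84} = \frac{17224 + \left(24367 + 18723\right)}{11979} = \left(17224 + 43090\right) \frac{1}{11979} = 60314 \cdot \frac{1}{11979} = \frac{60314}{11979}$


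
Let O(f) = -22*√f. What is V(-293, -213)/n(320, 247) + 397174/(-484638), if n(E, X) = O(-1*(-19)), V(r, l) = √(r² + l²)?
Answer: -198587/242319 - √2493142/418 ≈ -4.5970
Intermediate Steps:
V(r, l) = √(l² + r²)
n(E, X) = -22*√19
V(-293, -213)/n(320, 247) + 397174/(-484638) = √((-213)² + (-293)²)/((-22*√19)) + 397174/(-484638) = √(45369 + 85849)*(-√19/418) + 397174*(-1/484638) = √131218*(-√19/418) - 198587/242319 = -√2493142/418 - 198587/242319 = -198587/242319 - √2493142/418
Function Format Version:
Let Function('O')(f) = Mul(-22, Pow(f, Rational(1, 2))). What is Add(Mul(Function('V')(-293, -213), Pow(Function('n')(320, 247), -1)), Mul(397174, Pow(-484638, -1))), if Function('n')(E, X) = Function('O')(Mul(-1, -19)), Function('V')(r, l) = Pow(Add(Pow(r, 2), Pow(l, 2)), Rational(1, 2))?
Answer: Add(Rational(-198587, 242319), Mul(Rational(-1, 418), Pow(2493142, Rational(1, 2)))) ≈ -4.5970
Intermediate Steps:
Function('V')(r, l) = Pow(Add(Pow(l, 2), Pow(r, 2)), Rational(1, 2))
Function('n')(E, X) = Mul(-22, Pow(19, Rational(1, 2))) (Function('n')(E, X) = Mul(-22, Pow(Mul(-1, -19), Rational(1, 2))) = Mul(-22, Pow(19, Rational(1, 2))))
Add(Mul(Function('V')(-293, -213), Pow(Function('n')(320, 247), -1)), Mul(397174, Pow(-484638, -1))) = Add(Mul(Pow(Add(Pow(-213, 2), Pow(-293, 2)), Rational(1, 2)), Pow(Mul(-22, Pow(19, Rational(1, 2))), -1)), Mul(397174, Pow(-484638, -1))) = Add(Mul(Pow(Add(45369, 85849), Rational(1, 2)), Mul(Rational(-1, 418), Pow(19, Rational(1, 2)))), Mul(397174, Rational(-1, 484638))) = Add(Mul(Pow(131218, Rational(1, 2)), Mul(Rational(-1, 418), Pow(19, Rational(1, 2)))), Rational(-198587, 242319)) = Add(Mul(Rational(-1, 418), Pow(2493142, Rational(1, 2))), Rational(-198587, 242319)) = Add(Rational(-198587, 242319), Mul(Rational(-1, 418), Pow(2493142, Rational(1, 2))))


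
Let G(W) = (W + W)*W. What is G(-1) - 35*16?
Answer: -558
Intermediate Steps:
G(W) = 2*W² (G(W) = (2*W)*W = 2*W²)
G(-1) - 35*16 = 2*(-1)² - 35*16 = 2*1 - 560 = 2 - 560 = -558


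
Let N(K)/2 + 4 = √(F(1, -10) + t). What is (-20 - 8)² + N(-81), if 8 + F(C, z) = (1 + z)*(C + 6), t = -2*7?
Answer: 776 + 2*I*√85 ≈ 776.0 + 18.439*I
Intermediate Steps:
t = -14
F(C, z) = -8 + (1 + z)*(6 + C) (F(C, z) = -8 + (1 + z)*(C + 6) = -8 + (1 + z)*(6 + C))
N(K) = -8 + 2*I*√85 (N(K) = -8 + 2*√((-2 + 1 + 6*(-10) + 1*(-10)) - 14) = -8 + 2*√((-2 + 1 - 60 - 10) - 14) = -8 + 2*√(-71 - 14) = -8 + 2*√(-85) = -8 + 2*(I*√85) = -8 + 2*I*√85)
(-20 - 8)² + N(-81) = (-20 - 8)² + (-8 + 2*I*√85) = (-28)² + (-8 + 2*I*√85) = 784 + (-8 + 2*I*√85) = 776 + 2*I*√85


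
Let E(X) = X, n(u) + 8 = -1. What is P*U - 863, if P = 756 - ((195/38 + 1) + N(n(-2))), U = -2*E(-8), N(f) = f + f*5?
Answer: 227979/19 ≈ 11999.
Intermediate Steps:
n(u) = -9 (n(u) = -8 - 1 = -9)
N(f) = 6*f (N(f) = f + 5*f = 6*f)
U = 16 (U = -2*(-8) = 16)
P = 30547/38 (P = 756 - ((195/38 + 1) + 6*(-9)) = 756 - ((195*(1/38) + 1) - 54) = 756 - ((195/38 + 1) - 54) = 756 - (233/38 - 54) = 756 - 1*(-1819/38) = 756 + 1819/38 = 30547/38 ≈ 803.87)
P*U - 863 = (30547/38)*16 - 863 = 244376/19 - 863 = 227979/19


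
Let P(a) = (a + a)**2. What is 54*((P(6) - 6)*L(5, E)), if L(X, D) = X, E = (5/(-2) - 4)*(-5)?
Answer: 37260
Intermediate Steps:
P(a) = 4*a**2 (P(a) = (2*a)**2 = 4*a**2)
E = 65/2 (E = (5*(-1/2) - 4)*(-5) = (-5/2 - 4)*(-5) = -13/2*(-5) = 65/2 ≈ 32.500)
54*((P(6) - 6)*L(5, E)) = 54*((4*6**2 - 6)*5) = 54*((4*36 - 6)*5) = 54*((144 - 6)*5) = 54*(138*5) = 54*690 = 37260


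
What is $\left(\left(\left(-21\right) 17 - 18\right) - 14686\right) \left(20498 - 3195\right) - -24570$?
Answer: $-260575913$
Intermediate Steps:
$\left(\left(\left(-21\right) 17 - 18\right) - 14686\right) \left(20498 - 3195\right) - -24570 = \left(\left(-357 - 18\right) - 14686\right) 17303 + 24570 = \left(-375 - 14686\right) 17303 + 24570 = \left(-15061\right) 17303 + 24570 = -260600483 + 24570 = -260575913$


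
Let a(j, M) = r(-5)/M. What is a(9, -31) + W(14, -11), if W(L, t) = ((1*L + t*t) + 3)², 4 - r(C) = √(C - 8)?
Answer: 590360/31 + I*√13/31 ≈ 19044.0 + 0.11631*I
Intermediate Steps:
r(C) = 4 - √(-8 + C) (r(C) = 4 - √(C - 8) = 4 - √(-8 + C))
a(j, M) = (4 - I*√13)/M (a(j, M) = (4 - √(-8 - 5))/M = (4 - √(-13))/M = (4 - I*√13)/M)
W(L, t) = (3 + L + t²)² (W(L, t) = ((L + t²) + 3)² = (3 + L + t²)²)
a(9, -31) + W(14, -11) = (4 - I*√13)/(-31) + (3 + 14 + (-11)²)² = -(4 - I*√13)/31 + (3 + 14 + 121)² = (-4/31 + I*√13/31) + 138² = (-4/31 + I*√13/31) + 19044 = 590360/31 + I*√13/31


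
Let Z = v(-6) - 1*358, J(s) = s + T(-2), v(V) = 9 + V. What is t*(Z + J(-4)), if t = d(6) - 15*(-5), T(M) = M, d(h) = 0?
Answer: -27075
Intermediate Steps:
J(s) = -2 + s (J(s) = s - 2 = -2 + s)
t = 75 (t = 0 - 15*(-5) = 0 + 75 = 75)
Z = -355 (Z = (9 - 6) - 1*358 = 3 - 358 = -355)
t*(Z + J(-4)) = 75*(-355 + (-2 - 4)) = 75*(-355 - 6) = 75*(-361) = -27075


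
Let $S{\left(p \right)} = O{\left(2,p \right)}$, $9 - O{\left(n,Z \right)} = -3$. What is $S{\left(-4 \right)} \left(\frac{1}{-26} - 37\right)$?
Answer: $- \frac{5778}{13} \approx -444.46$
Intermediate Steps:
$O{\left(n,Z \right)} = 12$ ($O{\left(n,Z \right)} = 9 - -3 = 9 + 3 = 12$)
$S{\left(p \right)} = 12$
$S{\left(-4 \right)} \left(\frac{1}{-26} - 37\right) = 12 \left(\frac{1}{-26} - 37\right) = 12 \left(- \frac{1}{26} - 37\right) = 12 \left(- \frac{963}{26}\right) = - \frac{5778}{13}$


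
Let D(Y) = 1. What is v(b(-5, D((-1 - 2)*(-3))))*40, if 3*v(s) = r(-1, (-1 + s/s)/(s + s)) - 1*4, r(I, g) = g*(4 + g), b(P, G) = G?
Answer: -160/3 ≈ -53.333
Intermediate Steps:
v(s) = -4/3 (v(s) = (((-1 + s/s)/(s + s))*(4 + (-1 + s/s)/(s + s)) - 1*4)/3 = (((-1 + 1)/((2*s)))*(4 + (-1 + 1)/((2*s))) - 4)/3 = ((0*(1/(2*s)))*(4 + 0*(1/(2*s))) - 4)/3 = (0*(4 + 0) - 4)/3 = (0*4 - 4)/3 = (0 - 4)/3 = (⅓)*(-4) = -4/3)
v(b(-5, D((-1 - 2)*(-3))))*40 = -4/3*40 = -160/3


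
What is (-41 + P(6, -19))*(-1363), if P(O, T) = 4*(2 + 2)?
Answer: 34075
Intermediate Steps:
P(O, T) = 16 (P(O, T) = 4*4 = 16)
(-41 + P(6, -19))*(-1363) = (-41 + 16)*(-1363) = -25*(-1363) = 34075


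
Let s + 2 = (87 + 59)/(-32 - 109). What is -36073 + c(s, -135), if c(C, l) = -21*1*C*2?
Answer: -1689439/47 ≈ -35946.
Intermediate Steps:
s = -428/141 (s = -2 + (87 + 59)/(-32 - 109) = -2 + 146/(-141) = -2 + 146*(-1/141) = -2 - 146/141 = -428/141 ≈ -3.0355)
c(C, l) = -42*C (c(C, l) = -21*C*2 = -42*C)
-36073 + c(s, -135) = -36073 - 42*(-428/141) = -36073 + 5992/47 = -1689439/47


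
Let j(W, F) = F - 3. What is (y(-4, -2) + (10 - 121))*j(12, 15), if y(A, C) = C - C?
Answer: -1332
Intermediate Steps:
y(A, C) = 0
j(W, F) = -3 + F
(y(-4, -2) + (10 - 121))*j(12, 15) = (0 + (10 - 121))*(-3 + 15) = (0 - 111)*12 = -111*12 = -1332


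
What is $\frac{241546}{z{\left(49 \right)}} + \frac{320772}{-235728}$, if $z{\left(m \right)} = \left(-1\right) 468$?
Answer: $- \frac{396453311}{766116} \approx -517.48$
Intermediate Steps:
$z{\left(m \right)} = -468$
$\frac{241546}{z{\left(49 \right)}} + \frac{320772}{-235728} = \frac{241546}{-468} + \frac{320772}{-235728} = 241546 \left(- \frac{1}{468}\right) + 320772 \left(- \frac{1}{235728}\right) = - \frac{120773}{234} - \frac{26731}{19644} = - \frac{396453311}{766116}$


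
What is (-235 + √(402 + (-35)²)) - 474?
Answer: -709 + √1627 ≈ -668.66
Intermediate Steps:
(-235 + √(402 + (-35)²)) - 474 = (-235 + √(402 + 1225)) - 474 = (-235 + √1627) - 474 = -709 + √1627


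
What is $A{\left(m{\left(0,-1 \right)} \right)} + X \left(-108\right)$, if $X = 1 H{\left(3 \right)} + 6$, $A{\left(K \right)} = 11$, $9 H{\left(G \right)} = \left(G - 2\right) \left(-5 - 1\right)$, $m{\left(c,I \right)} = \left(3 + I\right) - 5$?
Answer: $-565$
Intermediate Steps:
$m{\left(c,I \right)} = -2 + I$
$H{\left(G \right)} = \frac{4}{3} - \frac{2 G}{3}$ ($H{\left(G \right)} = \frac{\left(G - 2\right) \left(-5 - 1\right)}{9} = \frac{\left(-2 + G\right) \left(-6\right)}{9} = \frac{12 - 6 G}{9} = \frac{4}{3} - \frac{2 G}{3}$)
$X = \frac{16}{3}$ ($X = 1 \left(\frac{4}{3} - 2\right) + 6 = 1 \left(- \frac{2}{3}\right) + 6 = - \frac{2}{3} + 6 = \frac{16}{3} \approx 5.3333$)
$A{\left(m{\left(0,-1 \right)} \right)} + X \left(-108\right) = 11 + \frac{16}{3} \left(-108\right) = 11 - 576 = -565$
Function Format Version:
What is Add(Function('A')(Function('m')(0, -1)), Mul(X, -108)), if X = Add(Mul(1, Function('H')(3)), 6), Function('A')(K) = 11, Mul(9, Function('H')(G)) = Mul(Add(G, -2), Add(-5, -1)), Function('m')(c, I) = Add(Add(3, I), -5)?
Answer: -565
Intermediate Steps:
Function('m')(c, I) = Add(-2, I)
Function('H')(G) = Add(Rational(4, 3), Mul(Rational(-2, 3), G)) (Function('H')(G) = Mul(Rational(1, 9), Mul(Add(G, -2), Add(-5, -1))) = Mul(Rational(1, 9), Mul(Add(-2, G), -6)) = Mul(Rational(1, 9), Add(12, Mul(-6, G))) = Add(Rational(4, 3), Mul(Rational(-2, 3), G)))
X = Rational(16, 3) (X = Add(Mul(1, Add(Rational(4, 3), Mul(Rational(-2, 3), 3))), 6) = Add(Mul(1, Add(Rational(4, 3), -2)), 6) = Add(Mul(1, Rational(-2, 3)), 6) = Add(Rational(-2, 3), 6) = Rational(16, 3) ≈ 5.3333)
Add(Function('A')(Function('m')(0, -1)), Mul(X, -108)) = Add(11, Mul(Rational(16, 3), -108)) = Add(11, -576) = -565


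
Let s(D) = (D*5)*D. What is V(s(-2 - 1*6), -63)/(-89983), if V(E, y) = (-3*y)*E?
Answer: -60480/89983 ≈ -0.67213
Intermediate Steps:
s(D) = 5*D² (s(D) = (5*D)*D = 5*D²)
V(E, y) = -3*E*y
V(s(-2 - 1*6), -63)/(-89983) = -3*5*(-2 - 1*6)²*(-63)/(-89983) = -3*5*(-2 - 6)²*(-63)*(-1/89983) = -3*5*(-8)²*(-63)*(-1/89983) = -3*5*64*(-63)*(-1/89983) = -3*320*(-63)*(-1/89983) = 60480*(-1/89983) = -60480/89983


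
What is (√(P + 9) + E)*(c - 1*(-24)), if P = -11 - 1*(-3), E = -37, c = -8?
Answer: -576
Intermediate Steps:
P = -8 (P = -11 + 3 = -8)
(√(P + 9) + E)*(c - 1*(-24)) = (√(-8 + 9) - 37)*(-8 - 1*(-24)) = (√1 - 37)*(-8 + 24) = (1 - 37)*16 = -36*16 = -576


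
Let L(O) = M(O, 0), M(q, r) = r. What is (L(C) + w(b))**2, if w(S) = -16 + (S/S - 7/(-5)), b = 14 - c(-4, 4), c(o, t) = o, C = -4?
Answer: 4624/25 ≈ 184.96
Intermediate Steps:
b = 18 (b = 14 - 1*(-4) = 14 + 4 = 18)
L(O) = 0
w(S) = -68/5 (w(S) = -16 + (1 - 7*(-1/5)) = -16 + (1 + 7/5) = -16 + 12/5 = -68/5)
(L(C) + w(b))**2 = (0 - 68/5)**2 = (-68/5)**2 = 4624/25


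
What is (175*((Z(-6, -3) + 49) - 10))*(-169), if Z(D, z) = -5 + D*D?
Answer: -2070250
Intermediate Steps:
Z(D, z) = -5 + D²
(175*((Z(-6, -3) + 49) - 10))*(-169) = (175*(((-5 + (-6)²) + 49) - 10))*(-169) = (175*(((-5 + 36) + 49) - 10))*(-169) = (175*((31 + 49) - 10))*(-169) = (175*(80 - 10))*(-169) = (175*70)*(-169) = 12250*(-169) = -2070250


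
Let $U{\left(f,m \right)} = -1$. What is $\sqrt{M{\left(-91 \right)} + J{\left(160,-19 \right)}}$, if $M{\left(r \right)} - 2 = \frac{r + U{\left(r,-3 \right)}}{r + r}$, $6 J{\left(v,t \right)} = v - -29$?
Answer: $\frac{\sqrt{1126398}}{182} \approx 5.8314$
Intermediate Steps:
$J{\left(v,t \right)} = \frac{29}{6} + \frac{v}{6}$ ($J{\left(v,t \right)} = \frac{v - -29}{6} = \frac{v + 29}{6} = \frac{29 + v}{6} = \frac{29}{6} + \frac{v}{6}$)
$M{\left(r \right)} = 2 + \frac{-1 + r}{2 r}$ ($M{\left(r \right)} = 2 + \frac{r - 1}{r + r} = 2 + \frac{-1 + r}{2 r}$)
$\sqrt{M{\left(-91 \right)} + J{\left(160,-19 \right)}} = \sqrt{\frac{-1 + 5 \left(-91\right)}{2 \left(-91\right)} + \left(\frac{29}{6} + \frac{1}{6} \cdot 160\right)} = \sqrt{\frac{1}{2} \left(- \frac{1}{91}\right) \left(-1 - 455\right) + \left(\frac{29}{6} + \frac{80}{3}\right)} = \sqrt{\frac{1}{2} \left(- \frac{1}{91}\right) \left(-456\right) + \frac{63}{2}} = \sqrt{\frac{228}{91} + \frac{63}{2}} = \sqrt{\frac{6189}{182}} = \frac{\sqrt{1126398}}{182}$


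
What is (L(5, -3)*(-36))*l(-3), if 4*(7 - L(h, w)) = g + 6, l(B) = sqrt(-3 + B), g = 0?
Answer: -198*I*sqrt(6) ≈ -485.0*I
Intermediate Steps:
L(h, w) = 11/2 (L(h, w) = 7 - (0 + 6)/4 = 7 - 1/4*6 = 7 - 3/2 = 11/2)
(L(5, -3)*(-36))*l(-3) = ((11/2)*(-36))*sqrt(-3 - 3) = -198*I*sqrt(6)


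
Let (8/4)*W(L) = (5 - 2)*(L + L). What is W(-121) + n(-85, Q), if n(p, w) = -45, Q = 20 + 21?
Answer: -408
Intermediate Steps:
Q = 41
W(L) = 3*L (W(L) = ((5 - 2)*(L + L))/2 = (3*(2*L))/2 = (6*L)/2 = 3*L)
W(-121) + n(-85, Q) = 3*(-121) - 45 = -363 - 45 = -408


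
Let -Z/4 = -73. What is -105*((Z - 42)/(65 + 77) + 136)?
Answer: -1027005/71 ≈ -14465.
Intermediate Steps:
Z = 292 (Z = -4*(-73) = 292)
-105*((Z - 42)/(65 + 77) + 136) = -105*((292 - 42)/(65 + 77) + 136) = -105*(250/142 + 136) = -105*(250*(1/142) + 136) = -105*(125/71 + 136) = -105*9781/71 = -1027005/71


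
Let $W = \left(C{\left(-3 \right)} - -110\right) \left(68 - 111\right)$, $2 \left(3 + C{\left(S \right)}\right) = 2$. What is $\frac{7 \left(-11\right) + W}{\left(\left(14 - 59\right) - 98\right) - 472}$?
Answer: $\frac{4721}{615} \approx 7.6764$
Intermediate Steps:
$C{\left(S \right)} = -2$ ($C{\left(S \right)} = -3 + \frac{1}{2} \cdot 2 = -3 + 1 = -2$)
$W = -4644$ ($W = \left(-2 - -110\right) \left(68 - 111\right) = \left(-2 + 110\right) \left(-43\right) = 108 \left(-43\right) = -4644$)
$\frac{7 \left(-11\right) + W}{\left(\left(14 - 59\right) - 98\right) - 472} = \frac{7 \left(-11\right) - 4644}{\left(\left(14 - 59\right) - 98\right) - 472} = \frac{-77 - 4644}{\left(-45 - 98\right) - 472} = - \frac{4721}{-143 - 472} = - \frac{4721}{-615} = \left(-4721\right) \left(- \frac{1}{615}\right) = \frac{4721}{615}$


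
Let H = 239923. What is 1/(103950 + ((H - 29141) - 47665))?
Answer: 1/267067 ≈ 3.7444e-6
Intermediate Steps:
1/(103950 + ((H - 29141) - 47665)) = 1/(103950 + ((239923 - 29141) - 47665)) = 1/(103950 + (210782 - 47665)) = 1/(103950 + 163117) = 1/267067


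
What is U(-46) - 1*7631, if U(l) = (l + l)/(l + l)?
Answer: -7630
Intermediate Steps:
U(l) = 1 (U(l) = (2*l)/((2*l)) = (2*l)*(1/(2*l)) = 1)
U(-46) - 1*7631 = 1 - 1*7631 = 1 - 7631 = -7630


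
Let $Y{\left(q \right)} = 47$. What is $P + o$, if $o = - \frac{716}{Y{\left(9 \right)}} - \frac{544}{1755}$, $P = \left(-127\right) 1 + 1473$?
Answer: $\frac{109742662}{82485} \approx 1330.5$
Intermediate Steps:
$P = 1346$ ($P = -127 + 1473 = 1346$)
$o = - \frac{1282148}{82485}$ ($o = - \frac{716}{47} - \frac{544}{1755} = - \frac{1282148}{82485} \approx -15.544$)
$P + o = 1346 - \frac{1282148}{82485} = \frac{109742662}{82485}$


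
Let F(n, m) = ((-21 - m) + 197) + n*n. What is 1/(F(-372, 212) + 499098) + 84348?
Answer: 53767295209/637446 ≈ 84348.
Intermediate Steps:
F(n, m) = 176 + n**2 - m (F(n, m) = (176 - m) + n**2 = 176 + n**2 - m)
1/(F(-372, 212) + 499098) + 84348 = 1/((176 + (-372)**2 - 1*212) + 499098) + 84348 = 1/((176 + 138384 - 212) + 499098) + 84348 = 1/(138348 + 499098) + 84348 = 1/637446 + 84348 = 53767295209/637446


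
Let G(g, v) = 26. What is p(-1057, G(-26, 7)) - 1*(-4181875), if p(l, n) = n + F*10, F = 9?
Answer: 4181991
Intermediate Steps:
p(l, n) = 90 + n (p(l, n) = n + 9*10 = n + 90 = 90 + n)
p(-1057, G(-26, 7)) - 1*(-4181875) = (90 + 26) - 1*(-4181875) = 116 + 4181875 = 4181991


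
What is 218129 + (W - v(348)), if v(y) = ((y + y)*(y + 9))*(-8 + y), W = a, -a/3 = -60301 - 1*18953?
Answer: -84024589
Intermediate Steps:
a = 237762 (a = -3*(-60301 - 1*18953) = -3*(-60301 - 18953) = -3*(-79254) = 237762)
W = 237762
v(y) = 2*y*(-8 + y)*(9 + y) (v(y) = ((2*y)*(9 + y))*(-8 + y) = (2*y*(9 + y))*(-8 + y) = 2*y*(-8 + y)*(9 + y))
218129 + (W - v(348)) = 218129 + (237762 - 2*348*(-72 + 348 + 348²)) = 218129 + (237762 - 2*348*(-72 + 348 + 121104)) = 218129 + (237762 - 2*348*121380) = 218129 + (237762 - 1*84480480) = 218129 + (237762 - 84480480) = 218129 - 84242718 = -84024589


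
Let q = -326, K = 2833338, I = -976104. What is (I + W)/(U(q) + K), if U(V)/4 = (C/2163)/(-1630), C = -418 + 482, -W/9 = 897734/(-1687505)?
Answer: -290370945480474033/842864151211700741 ≈ -0.34450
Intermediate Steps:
W = 8079606/1687505 (W = -8079606/(-1687505) = -8079606*(-1)/1687505 = -9*(-897734/1687505) = 8079606/1687505 ≈ 4.7879)
C = 64
U(V) = -128/1762845 (U(V) = 4*((64/2163)/(-1630)) = 4*((64*(1/2163))*(-1/1630)) = 4*((64/2163)*(-1/1630)) = 4*(-32/1762845) = -128/1762845)
(I + W)/(U(q) + K) = (-976104 + 8079606/1687505)/(-128/1762845 + 2833338) = -1647172300914/(1687505*4994735726482/1762845) = -1647172300914/1687505*1762845/4994735726482 = -290370945480474033/842864151211700741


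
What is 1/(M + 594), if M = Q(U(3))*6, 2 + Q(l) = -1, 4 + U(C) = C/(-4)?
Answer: 1/576 ≈ 0.0017361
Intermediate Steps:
U(C) = -4 - C/4 (U(C) = -4 + C/(-4) = -4 + C*(-1/4) = -4 - C/4)
Q(l) = -3 (Q(l) = -2 - 1 = -3)
M = -18 (M = -3*6 = -18)
1/(M + 594) = 1/(-18 + 594) = 1/576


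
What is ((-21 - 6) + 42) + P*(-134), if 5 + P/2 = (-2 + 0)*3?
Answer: 2963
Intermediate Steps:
P = -22 (P = -10 + 2*((-2 + 0)*3) = -10 + 2*(-2*3) = -10 + 2*(-6) = -10 - 12 = -22)
((-21 - 6) + 42) + P*(-134) = ((-21 - 6) + 42) - 22*(-134) = (-27 + 42) + 2948 = 15 + 2948 = 2963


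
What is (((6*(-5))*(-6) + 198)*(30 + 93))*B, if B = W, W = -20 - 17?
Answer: -1720278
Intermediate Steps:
W = -37
B = -37
(((6*(-5))*(-6) + 198)*(30 + 93))*B = (((6*(-5))*(-6) + 198)*(30 + 93))*(-37) = ((-30*(-6) + 198)*123)*(-37) = ((180 + 198)*123)*(-37) = (378*123)*(-37) = 46494*(-37) = -1720278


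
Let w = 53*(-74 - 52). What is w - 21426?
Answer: -28104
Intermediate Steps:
w = -6678 (w = 53*(-126) = -6678)
w - 21426 = -6678 - 21426 = -28104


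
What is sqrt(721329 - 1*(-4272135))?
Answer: 2*sqrt(1248366) ≈ 2234.6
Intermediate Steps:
sqrt(721329 - 1*(-4272135)) = sqrt(721329 + 4272135) = sqrt(4993464) = 2*sqrt(1248366)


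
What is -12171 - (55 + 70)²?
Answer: -27796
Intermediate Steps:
-12171 - (55 + 70)² = -12171 - 1*125² = -12171 - 1*15625 = -12171 - 15625 = -27796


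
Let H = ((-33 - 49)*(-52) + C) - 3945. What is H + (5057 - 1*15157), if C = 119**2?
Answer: 4380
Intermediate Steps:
C = 14161
H = 14480 (H = ((-33 - 49)*(-52) + 14161) - 3945 = (-82*(-52) + 14161) - 3945 = (4264 + 14161) - 3945 = 18425 - 3945 = 14480)
H + (5057 - 1*15157) = 14480 + (5057 - 1*15157) = 14480 + (5057 - 15157) = 14480 - 10100 = 4380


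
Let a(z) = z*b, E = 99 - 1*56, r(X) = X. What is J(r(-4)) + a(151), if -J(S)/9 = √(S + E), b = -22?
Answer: -3322 - 9*√39 ≈ -3378.2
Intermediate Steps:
E = 43 (E = 99 - 56 = 43)
a(z) = -22*z (a(z) = z*(-22) = -22*z)
J(S) = -9*√(43 + S) (J(S) = -9*√(S + 43) = -9*√(43 + S))
J(r(-4)) + a(151) = -9*√(43 - 4) - 22*151 = -9*√39 - 3322 = -3322 - 9*√39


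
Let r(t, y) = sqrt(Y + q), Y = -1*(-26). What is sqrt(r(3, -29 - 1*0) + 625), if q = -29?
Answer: sqrt(625 + I*sqrt(3)) ≈ 25.0 + 0.03464*I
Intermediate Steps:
Y = 26
r(t, y) = I*sqrt(3) (r(t, y) = sqrt(26 - 29) = sqrt(-3) = I*sqrt(3))
sqrt(r(3, -29 - 1*0) + 625) = sqrt(I*sqrt(3) + 625) = sqrt(625 + I*sqrt(3))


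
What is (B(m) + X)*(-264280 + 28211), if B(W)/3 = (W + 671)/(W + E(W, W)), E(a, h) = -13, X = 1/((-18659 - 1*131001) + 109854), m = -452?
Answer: 2057971403161/6169930 ≈ 3.3355e+5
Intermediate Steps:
X = -1/39806 (X = 1/((-18659 - 131001) + 109854) = 1/(-149660 + 109854) = 1/(-39806) = -1/39806 ≈ -2.5122e-5)
B(W) = 3*(671 + W)/(-13 + W) (B(W) = 3*((W + 671)/(W - 13)) = 3*((671 + W)/(-13 + W)) = 3*(671 + W)/(-13 + W))
(B(m) + X)*(-264280 + 28211) = (3*(671 - 452)/(-13 - 452) - 1/39806)*(-264280 + 28211) = (3*219/(-465) - 1/39806)*(-236069) = (3*(-1/465)*219 - 1/39806)*(-236069) = (-219/155 - 1/39806)*(-236069) = -8717669/6169930*(-236069) = 2057971403161/6169930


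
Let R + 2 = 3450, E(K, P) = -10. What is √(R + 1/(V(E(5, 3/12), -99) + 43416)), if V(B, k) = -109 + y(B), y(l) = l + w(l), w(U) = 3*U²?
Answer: √6553608157829/43597 ≈ 58.720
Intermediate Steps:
y(l) = l + 3*l²
R = 3448 (R = -2 + 3450 = 3448)
V(B, k) = -109 + B*(1 + 3*B)
√(R + 1/(V(E(5, 3/12), -99) + 43416)) = √(3448 + 1/((-109 - 10 + 3*(-10)²) + 43416)) = √(3448 + 1/((-109 - 10 + 3*100) + 43416)) = √(3448 + 1/((-109 - 10 + 300) + 43416)) = √(3448 + 1/(181 + 43416)) = √(3448 + 1/43597) = √(150322457/43597) = √6553608157829/43597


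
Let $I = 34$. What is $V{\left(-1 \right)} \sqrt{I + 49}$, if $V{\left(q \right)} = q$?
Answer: $- \sqrt{83} \approx -9.1104$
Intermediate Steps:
$V{\left(-1 \right)} \sqrt{I + 49} = - \sqrt{34 + 49} = - \sqrt{83}$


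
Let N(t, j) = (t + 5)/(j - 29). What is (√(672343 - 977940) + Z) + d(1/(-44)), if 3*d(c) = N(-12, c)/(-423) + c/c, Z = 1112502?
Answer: 1802824493389/1620513 + I*√305597 ≈ 1.1125e+6 + 552.81*I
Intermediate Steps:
N(t, j) = (5 + t)/(-29 + j)
d(c) = ⅓ + 7/(1269*(-29 + c)) (d(c) = (((5 - 12)/(-29 + c))/(-423) + c/c)/3 = ((-7/(-29 + c))*(-1/423) + 1)/3 = (-7/(-29 + c)*(-1/423) + 1)/3 = (7/(423*(-29 + c)) + 1)/3 = (1 + 7/(423*(-29 + c)))/3 = ⅓ + 7/(1269*(-29 + c)))
(√(672343 - 977940) + Z) + d(1/(-44)) = (√(672343 - 977940) + 1112502) + (-12260 + 423/(-44))/(1269*(-29 + 1/(-44))) = (√(-305597) + 1112502) + (-12260 + 423*(-1/44))/(1269*(-29 - 1/44)) = (I*√305597 + 1112502) + (-12260 - 423/44)/(1269*(-1277/44)) = (1112502 + I*√305597) + (1/1269)*(-44/1277)*(-539863/44) = (1112502 + I*√305597) + 539863/1620513 = 1802824493389/1620513 + I*√305597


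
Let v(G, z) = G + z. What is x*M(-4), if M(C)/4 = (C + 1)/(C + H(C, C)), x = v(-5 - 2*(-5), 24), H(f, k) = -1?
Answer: 348/5 ≈ 69.600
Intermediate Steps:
x = 29 (x = (-5 - 2*(-5)) + 24 = (-5 + 10) + 24 = 5 + 24 = 29)
M(C) = 4*(1 + C)/(-1 + C) (M(C) = 4*((C + 1)/(C - 1)) = 4*((1 + C)/(-1 + C)) = 4*(1 + C)/(-1 + C))
x*M(-4) = 29*(4*(1 - 4)/(-1 - 4)) = 29*(4*(-3)/(-5)) = 29*(4*(-⅕)*(-3)) = 29*(12/5) = 348/5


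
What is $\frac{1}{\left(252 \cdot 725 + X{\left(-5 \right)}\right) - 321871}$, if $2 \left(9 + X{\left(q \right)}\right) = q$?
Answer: $- \frac{2}{278365} \approx -7.1848 \cdot 10^{-6}$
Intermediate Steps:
$X{\left(q \right)} = -9 + \frac{q}{2}$
$\frac{1}{\left(252 \cdot 725 + X{\left(-5 \right)}\right) - 321871} = \frac{1}{\left(252 \cdot 725 + \left(-9 + \frac{1}{2} \left(-5\right)\right)\right) - 321871} = \frac{1}{\left(182700 - \frac{23}{2}\right) + \left(-4453737 + 4131866\right)} = \frac{1}{\left(182700 - \frac{23}{2}\right) - 321871} = \frac{1}{\frac{365377}{2} - 321871} = \frac{1}{- \frac{278365}{2}} = - \frac{2}{278365}$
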